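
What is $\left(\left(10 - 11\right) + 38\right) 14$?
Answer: $518$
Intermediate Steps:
$\left(\left(10 - 11\right) + 38\right) 14 = \left(-1 + 38\right) 14 = 37 \cdot 14 = 518$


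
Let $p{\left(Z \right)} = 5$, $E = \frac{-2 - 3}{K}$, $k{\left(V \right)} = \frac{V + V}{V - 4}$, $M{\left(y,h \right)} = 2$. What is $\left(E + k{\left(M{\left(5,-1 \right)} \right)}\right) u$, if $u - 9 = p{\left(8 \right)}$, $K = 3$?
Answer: $- \frac{154}{3} \approx -51.333$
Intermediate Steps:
$k{\left(V \right)} = \frac{2 V}{-4 + V}$
$E = - \frac{5}{3}$ ($E = \frac{-2 - 3}{3} = \frac{1}{3} \left(-5\right) = - \frac{5}{3} \approx -1.6667$)
$u = 14$ ($u = 9 + 5 = 14$)
$\left(E + k{\left(M{\left(5,-1 \right)} \right)}\right) u = \left(- \frac{5}{3} + 2 \cdot 2 \frac{1}{-4 + 2}\right) 14 = \left(- \frac{5}{3} + 2 \cdot 2 \frac{1}{-2}\right) 14 = \left(- \frac{5}{3} + 2 \cdot 2 \left(- \frac{1}{2}\right)\right) 14 = \left(- \frac{5}{3} - 2\right) 14 = \left(- \frac{11}{3}\right) 14 = - \frac{154}{3}$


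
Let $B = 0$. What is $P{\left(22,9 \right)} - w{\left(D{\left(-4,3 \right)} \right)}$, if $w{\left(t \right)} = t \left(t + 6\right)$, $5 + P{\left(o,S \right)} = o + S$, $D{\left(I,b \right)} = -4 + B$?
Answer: $34$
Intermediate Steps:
$D{\left(I,b \right)} = -4$ ($D{\left(I,b \right)} = -4 + 0 = -4$)
$P{\left(o,S \right)} = -5 + S + o$ ($P{\left(o,S \right)} = -5 + \left(o + S\right) = -5 + \left(S + o\right) = -5 + S + o$)
$w{\left(t \right)} = t \left(6 + t\right)$
$P{\left(22,9 \right)} - w{\left(D{\left(-4,3 \right)} \right)} = \left(-5 + 9 + 22\right) - - 4 \left(6 - 4\right) = 26 - \left(-4\right) 2 = 26 - -8 = 26 + 8 = 34$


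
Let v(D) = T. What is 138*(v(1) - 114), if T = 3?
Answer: -15318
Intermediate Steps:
v(D) = 3
138*(v(1) - 114) = 138*(3 - 114) = 138*(-111) = -15318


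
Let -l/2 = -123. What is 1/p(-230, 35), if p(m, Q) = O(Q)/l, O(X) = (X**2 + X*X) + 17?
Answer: 246/2467 ≈ 0.099716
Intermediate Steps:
l = 246 (l = -2*(-123) = 246)
O(X) = 17 + 2*X**2 (O(X) = (X**2 + X**2) + 17 = 2*X**2 + 17 = 17 + 2*X**2)
p(m, Q) = 17/246 + Q**2/123 (p(m, Q) = (17 + 2*Q**2)/246 = (17 + 2*Q**2)*(1/246) = 17/246 + Q**2/123)
1/p(-230, 35) = 1/(17/246 + (1/123)*35**2) = 1/(17/246 + (1/123)*1225) = 1/(17/246 + 1225/123) = 1/(2467/246) = 246/2467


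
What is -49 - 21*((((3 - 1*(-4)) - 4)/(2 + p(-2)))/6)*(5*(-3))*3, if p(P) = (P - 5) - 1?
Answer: -511/4 ≈ -127.75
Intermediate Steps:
p(P) = -6 + P (p(P) = (-5 + P) - 1 = -6 + P)
-49 - 21*((((3 - 1*(-4)) - 4)/(2 + p(-2)))/6)*(5*(-3))*3 = -49 - 21*((((3 - 1*(-4)) - 4)/(2 + (-6 - 2)))/6)*(5*(-3))*3 = -49 - 21*((((3 + 4) - 4)/(2 - 8))*(1/6))*(-15)*3 = -49 - 21*(((7 - 4)/(-6))*(1/6))*(-15)*3 = -49 - 21*((3*(-1/6))*(1/6))*(-15)*3 = -49 - 21*-1/2*1/6*(-15)*3 = -49 - 21*(-1/12*(-15))*3 = -49 - 105*3/4 = -49 - 21*15/4 = -49 - 315/4 = -511/4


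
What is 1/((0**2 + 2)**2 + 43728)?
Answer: 1/43732 ≈ 2.2867e-5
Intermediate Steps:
1/((0**2 + 2)**2 + 43728) = 1/((0 + 2)**2 + 43728) = 1/(2**2 + 43728) = 1/(4 + 43728) = 1/43732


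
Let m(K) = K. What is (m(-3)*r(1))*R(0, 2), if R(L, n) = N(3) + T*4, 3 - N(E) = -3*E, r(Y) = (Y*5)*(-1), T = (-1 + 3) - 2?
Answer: 180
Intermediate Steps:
T = 0 (T = 2 - 2 = 0)
r(Y) = -5*Y (r(Y) = (5*Y)*(-1) = -5*Y)
N(E) = 3 + 3*E (N(E) = 3 - (-3)*E = 3 + 3*E)
R(L, n) = 12 (R(L, n) = (3 + 3*3) + 0*4 = (3 + 9) + 0 = 12 + 0 = 12)
(m(-3)*r(1))*R(0, 2) = -(-15)*12 = -3*(-5)*12 = 15*12 = 180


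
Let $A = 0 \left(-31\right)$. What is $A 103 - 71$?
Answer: $-71$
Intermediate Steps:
$A = 0$
$A 103 - 71 = 0 \cdot 103 - 71 = 0 - 71 = -71$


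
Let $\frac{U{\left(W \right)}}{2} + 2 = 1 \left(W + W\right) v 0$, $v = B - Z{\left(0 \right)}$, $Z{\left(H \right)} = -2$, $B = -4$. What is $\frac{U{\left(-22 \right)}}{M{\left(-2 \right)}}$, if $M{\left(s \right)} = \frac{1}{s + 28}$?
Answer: $-104$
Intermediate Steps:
$M{\left(s \right)} = \frac{1}{28 + s}$
$v = -2$ ($v = -4 - -2 = -4 + 2 = -2$)
$U{\left(W \right)} = -4$ ($U{\left(W \right)} = -4 + 2 \cdot 1 \left(W + W\right) \left(-2\right) 0 = -4 + 2 \cdot 1 \cdot 2 W \left(-2\right) 0 = -4 + 2 \cdot 2 W \left(-2\right) 0 = -4 + 2 - 4 W 0 = -4 + 2 \cdot 0 = -4 + 0 = -4$)
$\frac{U{\left(-22 \right)}}{M{\left(-2 \right)}} = - \frac{4}{\frac{1}{28 - 2}} = - \frac{4}{\frac{1}{26}} = - 4 \frac{1}{\frac{1}{26}} = \left(-4\right) 26 = -104$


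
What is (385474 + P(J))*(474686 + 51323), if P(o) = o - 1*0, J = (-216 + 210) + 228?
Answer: 202879567264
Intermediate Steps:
J = 222 (J = -6 + 228 = 222)
P(o) = o (P(o) = o + 0 = o)
(385474 + P(J))*(474686 + 51323) = (385474 + 222)*(474686 + 51323) = 385696*526009 = 202879567264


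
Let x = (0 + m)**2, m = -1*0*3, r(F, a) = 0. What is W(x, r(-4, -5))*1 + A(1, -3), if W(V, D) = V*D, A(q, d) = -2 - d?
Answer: 1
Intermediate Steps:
m = 0 (m = 0*3 = 0)
x = 0 (x = (0 + 0)**2 = 0**2 = 0)
W(V, D) = D*V
W(x, r(-4, -5))*1 + A(1, -3) = (0*0)*1 + (-2 - 1*(-3)) = 0*1 + (-2 + 3) = 0 + 1 = 1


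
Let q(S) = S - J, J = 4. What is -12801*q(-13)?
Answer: 217617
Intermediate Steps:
q(S) = -4 + S (q(S) = S - 1*4 = S - 4 = -4 + S)
-12801*q(-13) = -12801*(-4 - 13) = -12801*(-17) = 217617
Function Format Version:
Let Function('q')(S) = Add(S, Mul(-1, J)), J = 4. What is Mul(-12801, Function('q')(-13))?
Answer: 217617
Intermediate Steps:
Function('q')(S) = Add(-4, S) (Function('q')(S) = Add(S, Mul(-1, 4)) = Add(S, -4) = Add(-4, S))
Mul(-12801, Function('q')(-13)) = Mul(-12801, Add(-4, -13)) = Mul(-12801, -17) = 217617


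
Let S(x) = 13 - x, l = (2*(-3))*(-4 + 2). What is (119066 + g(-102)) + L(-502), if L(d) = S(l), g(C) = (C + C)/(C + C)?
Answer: 119068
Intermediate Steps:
l = 12 (l = -6*(-2) = 12)
g(C) = 1 (g(C) = (2*C)/((2*C)) = (2*C)*(1/(2*C)) = 1)
L(d) = 1 (L(d) = 13 - 1*12 = 13 - 12 = 1)
(119066 + g(-102)) + L(-502) = (119066 + 1) + 1 = 119067 + 1 = 119068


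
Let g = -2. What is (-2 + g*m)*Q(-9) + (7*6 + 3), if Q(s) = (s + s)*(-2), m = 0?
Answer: -27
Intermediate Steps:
Q(s) = -4*s (Q(s) = (2*s)*(-2) = -4*s)
(-2 + g*m)*Q(-9) + (7*6 + 3) = (-2 - 2*0)*(-4*(-9)) + (7*6 + 3) = (-2 + 0)*36 + (42 + 3) = -2*36 + 45 = -72 + 45 = -27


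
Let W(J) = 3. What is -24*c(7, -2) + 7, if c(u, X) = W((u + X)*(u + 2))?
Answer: -65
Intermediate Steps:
c(u, X) = 3
-24*c(7, -2) + 7 = -24*3 + 7 = -72 + 7 = -65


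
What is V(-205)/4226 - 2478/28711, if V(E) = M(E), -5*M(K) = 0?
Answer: -2478/28711 ≈ -0.086308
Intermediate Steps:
M(K) = 0 (M(K) = -⅕*0 = 0)
V(E) = 0
V(-205)/4226 - 2478/28711 = 0/4226 - 2478/28711 = 0*(1/4226) - 2478*1/28711 = 0 - 2478/28711 = -2478/28711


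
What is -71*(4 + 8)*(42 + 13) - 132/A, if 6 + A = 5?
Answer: -46728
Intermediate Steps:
A = -1 (A = -6 + 5 = -1)
-71*(4 + 8)*(42 + 13) - 132/A = -71*(4 + 8)*(42 + 13) - 132/(-1) = -852*55 - 132*(-1) = -71*660 + 132 = -46860 + 132 = -46728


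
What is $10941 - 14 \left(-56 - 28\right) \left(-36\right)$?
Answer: $-31395$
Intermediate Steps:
$10941 - 14 \left(-56 - 28\right) \left(-36\right) = 10941 - 14 \left(\left(-84\right) \left(-36\right)\right) = 10941 - 42336 = -31395$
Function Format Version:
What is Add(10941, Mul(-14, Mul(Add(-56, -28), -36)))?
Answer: -31395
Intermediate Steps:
Add(10941, Mul(-14, Mul(Add(-56, -28), -36))) = Add(10941, Mul(-14, Mul(-84, -36))) = Add(10941, Mul(-14, 3024)) = Add(10941, -42336) = -31395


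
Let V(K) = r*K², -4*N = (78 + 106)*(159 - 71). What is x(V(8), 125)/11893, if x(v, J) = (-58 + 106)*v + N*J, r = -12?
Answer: -77552/1699 ≈ -45.646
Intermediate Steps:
N = -4048 (N = -(78 + 106)*(159 - 71)/4 = -46*88 = -¼*16192 = -4048)
V(K) = -12*K²
x(v, J) = -4048*J + 48*v (x(v, J) = (-58 + 106)*v - 4048*J = 48*v - 4048*J = -4048*J + 48*v)
x(V(8), 125)/11893 = (-4048*125 + 48*(-12*8²))/11893 = (-506000 + 48*(-12*64))*(1/11893) = (-506000 + 48*(-768))*(1/11893) = (-506000 - 36864)*(1/11893) = -542864*1/11893 = -77552/1699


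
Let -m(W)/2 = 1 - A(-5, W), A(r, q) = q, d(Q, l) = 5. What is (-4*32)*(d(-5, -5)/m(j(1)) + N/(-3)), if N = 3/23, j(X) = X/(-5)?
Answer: 18784/69 ≈ 272.23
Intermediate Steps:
j(X) = -X/5 (j(X) = X*(-1/5) = -X/5)
N = 3/23 (N = 3*(1/23) = 3/23 ≈ 0.13043)
m(W) = -2 + 2*W (m(W) = -2*(1 - W) = -2 + 2*W)
(-4*32)*(d(-5, -5)/m(j(1)) + N/(-3)) = (-4*32)*(5/(-2 + 2*(-1/5*1)) + (3/23)/(-3)) = -128*(5/(-2 + 2*(-1/5)) + (3/23)*(-1/3)) = -128*(5/(-2 - 2/5) - 1/23) = -128*(5/(-12/5) - 1/23) = -128*(5*(-5/12) - 1/23) = -128*(-25/12 - 1/23) = -128*(-587/276) = 18784/69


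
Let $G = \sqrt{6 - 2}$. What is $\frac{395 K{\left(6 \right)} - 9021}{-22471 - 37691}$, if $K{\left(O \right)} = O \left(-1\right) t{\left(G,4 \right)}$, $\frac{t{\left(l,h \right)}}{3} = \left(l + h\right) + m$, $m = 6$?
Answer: $\frac{31447}{20054} \approx 1.5681$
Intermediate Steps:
$G = 2$ ($G = \sqrt{4} = 2$)
$t{\left(l,h \right)} = 18 + 3 h + 3 l$ ($t{\left(l,h \right)} = 3 \left(\left(l + h\right) + 6\right) = 3 \left(\left(h + l\right) + 6\right) = 3 \left(6 + h + l\right) = 18 + 3 h + 3 l$)
$K{\left(O \right)} = - 36 O$ ($K{\left(O \right)} = O \left(-1\right) \left(18 + 3 \cdot 4 + 3 \cdot 2\right) = - O \left(18 + 12 + 6\right) = - O 36 = - 36 O$)
$\frac{395 K{\left(6 \right)} - 9021}{-22471 - 37691} = \frac{395 \left(\left(-36\right) 6\right) - 9021}{-22471 - 37691} = \frac{395 \left(-216\right) - 9021}{-60162} = \left(-85320 - 9021\right) \left(- \frac{1}{60162}\right) = \left(-94341\right) \left(- \frac{1}{60162}\right) = \frac{31447}{20054}$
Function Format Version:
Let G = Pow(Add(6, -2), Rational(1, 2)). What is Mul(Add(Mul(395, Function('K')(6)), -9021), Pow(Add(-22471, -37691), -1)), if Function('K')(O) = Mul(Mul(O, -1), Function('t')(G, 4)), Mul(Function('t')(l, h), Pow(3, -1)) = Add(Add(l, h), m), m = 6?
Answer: Rational(31447, 20054) ≈ 1.5681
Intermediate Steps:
G = 2 (G = Pow(4, Rational(1, 2)) = 2)
Function('t')(l, h) = Add(18, Mul(3, h), Mul(3, l)) (Function('t')(l, h) = Mul(3, Add(Add(l, h), 6)) = Mul(3, Add(Add(h, l), 6)) = Mul(3, Add(6, h, l)) = Add(18, Mul(3, h), Mul(3, l)))
Function('K')(O) = Mul(-36, O) (Function('K')(O) = Mul(Mul(O, -1), Add(18, Mul(3, 4), Mul(3, 2))) = Mul(Mul(-1, O), Add(18, 12, 6)) = Mul(Mul(-1, O), 36) = Mul(-36, O))
Mul(Add(Mul(395, Function('K')(6)), -9021), Pow(Add(-22471, -37691), -1)) = Mul(Add(Mul(395, Mul(-36, 6)), -9021), Pow(Add(-22471, -37691), -1)) = Mul(Add(Mul(395, -216), -9021), Pow(-60162, -1)) = Mul(Add(-85320, -9021), Rational(-1, 60162)) = Mul(-94341, Rational(-1, 60162)) = Rational(31447, 20054)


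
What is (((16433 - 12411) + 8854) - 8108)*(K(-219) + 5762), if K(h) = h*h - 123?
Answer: 255564800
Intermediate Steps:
K(h) = -123 + h**2 (K(h) = h**2 - 123 = -123 + h**2)
(((16433 - 12411) + 8854) - 8108)*(K(-219) + 5762) = (((16433 - 12411) + 8854) - 8108)*((-123 + (-219)**2) + 5762) = ((4022 + 8854) - 8108)*((-123 + 47961) + 5762) = (12876 - 8108)*(47838 + 5762) = 4768*53600 = 255564800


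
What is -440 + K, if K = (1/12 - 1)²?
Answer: -63239/144 ≈ -439.16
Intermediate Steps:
K = 121/144 (K = (1/12 - 1)² = (-11/12)² = 121/144 ≈ 0.84028)
-440 + K = -440 + 121/144 = -63239/144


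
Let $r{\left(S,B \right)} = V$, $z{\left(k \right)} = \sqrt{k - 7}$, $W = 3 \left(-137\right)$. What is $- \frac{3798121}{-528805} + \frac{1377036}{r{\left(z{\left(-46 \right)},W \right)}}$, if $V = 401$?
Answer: $\frac{729706568501}{212050805} \approx 3441.2$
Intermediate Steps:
$W = -411$
$z{\left(k \right)} = \sqrt{-7 + k}$
$r{\left(S,B \right)} = 401$
$- \frac{3798121}{-528805} + \frac{1377036}{r{\left(z{\left(-46 \right)},W \right)}} = - \frac{3798121}{-528805} + \frac{1377036}{401} = \left(-3798121\right) \left(- \frac{1}{528805}\right) + 1377036 \cdot \frac{1}{401} = \frac{3798121}{528805} + \frac{1377036}{401} = \frac{729706568501}{212050805}$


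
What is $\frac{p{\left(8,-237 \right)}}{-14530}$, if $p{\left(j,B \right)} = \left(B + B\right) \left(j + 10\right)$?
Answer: $\frac{4266}{7265} \approx 0.5872$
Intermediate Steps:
$p{\left(j,B \right)} = 2 B \left(10 + j\right)$
$\frac{p{\left(8,-237 \right)}}{-14530} = \frac{2 \left(-237\right) \left(10 + 8\right)}{-14530} = 2 \left(-237\right) 18 \left(- \frac{1}{14530}\right) = \left(-8532\right) \left(- \frac{1}{14530}\right) = \frac{4266}{7265}$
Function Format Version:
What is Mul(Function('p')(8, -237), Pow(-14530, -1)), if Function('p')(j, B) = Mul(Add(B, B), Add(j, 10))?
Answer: Rational(4266, 7265) ≈ 0.58720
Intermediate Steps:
Function('p')(j, B) = Mul(2, B, Add(10, j)) (Function('p')(j, B) = Mul(Mul(2, B), Add(10, j)) = Mul(2, B, Add(10, j)))
Mul(Function('p')(8, -237), Pow(-14530, -1)) = Mul(Mul(2, -237, Add(10, 8)), Pow(-14530, -1)) = Mul(Mul(2, -237, 18), Rational(-1, 14530)) = Mul(-8532, Rational(-1, 14530)) = Rational(4266, 7265)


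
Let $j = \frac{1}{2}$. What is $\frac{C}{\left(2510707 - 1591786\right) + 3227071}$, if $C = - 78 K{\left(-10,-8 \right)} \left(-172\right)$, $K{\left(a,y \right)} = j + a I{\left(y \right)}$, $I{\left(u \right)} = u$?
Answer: $\frac{269997}{1036498} \approx 0.26049$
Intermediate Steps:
$j = \frac{1}{2} \approx 0.5$
$K{\left(a,y \right)} = \frac{1}{2} + a y$
$C = 1079988$ ($C = - 78 \left(\frac{1}{2} - -80\right) \left(-172\right) = - 78 \left(\frac{1}{2} + 80\right) \left(-172\right) = \left(-78\right) \frac{161}{2} \left(-172\right) = \left(-6279\right) \left(-172\right) = 1079988$)
$\frac{C}{\left(2510707 - 1591786\right) + 3227071} = \frac{1079988}{\left(2510707 - 1591786\right) + 3227071} = \frac{1079988}{918921 + 3227071} = \frac{1079988}{4145992} = 1079988 \cdot \frac{1}{4145992} = \frac{269997}{1036498}$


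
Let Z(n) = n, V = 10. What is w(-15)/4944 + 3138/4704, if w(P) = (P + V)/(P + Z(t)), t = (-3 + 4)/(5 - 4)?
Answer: 323249/484512 ≈ 0.66716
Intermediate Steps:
t = 1 (t = 1/1 = 1*1 = 1)
w(P) = (10 + P)/(1 + P) (w(P) = (P + 10)/(P + 1) = (10 + P)/(1 + P))
w(-15)/4944 + 3138/4704 = ((10 - 15)/(1 - 15))/4944 + 3138/4704 = (-5/(-14))*(1/4944) + 3138*(1/4704) = -1/14*(-5)*(1/4944) + 523/784 = (5/14)*(1/4944) + 523/784 = 5/69216 + 523/784 = 323249/484512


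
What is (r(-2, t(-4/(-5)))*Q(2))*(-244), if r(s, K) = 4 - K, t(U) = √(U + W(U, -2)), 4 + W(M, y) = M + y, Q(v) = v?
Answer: -1952 + 488*I*√110/5 ≈ -1952.0 + 1023.6*I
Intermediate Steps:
W(M, y) = -4 + M + y (W(M, y) = -4 + (M + y) = -4 + M + y)
t(U) = √(-6 + 2*U) (t(U) = √(U + (-4 + U - 2)) = √(U + (-6 + U)) = √(-6 + 2*U))
(r(-2, t(-4/(-5)))*Q(2))*(-244) = ((4 - √(-6 + 2*(-4/(-5))))*2)*(-244) = ((4 - √(-6 + 2*(-4*(-⅕))))*2)*(-244) = ((4 - √(-6 + 2*(⅘)))*2)*(-244) = ((4 - √(-6 + 8/5))*2)*(-244) = ((4 - √(-22/5))*2)*(-244) = ((4 - I*√110/5)*2)*(-244) = (8 - 2*I*√110/5)*(-244) = -1952 + 488*I*√110/5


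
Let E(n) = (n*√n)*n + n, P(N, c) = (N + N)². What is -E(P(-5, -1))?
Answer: -100100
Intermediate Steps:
P(N, c) = 4*N² (P(N, c) = (2*N)² = 4*N²)
E(n) = n + n^(5/2) (E(n) = n^(3/2)*n + n = n^(5/2) + n = n + n^(5/2))
-E(P(-5, -1)) = -(4*(-5)² + (4*(-5)²)^(5/2)) = -(4*25 + (4*25)^(5/2)) = -(100 + 100^(5/2)) = -(100 + 100000) = -1*100100 = -100100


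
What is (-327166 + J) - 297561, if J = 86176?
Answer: -538551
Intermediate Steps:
(-327166 + J) - 297561 = (-327166 + 86176) - 297561 = -240990 - 297561 = -538551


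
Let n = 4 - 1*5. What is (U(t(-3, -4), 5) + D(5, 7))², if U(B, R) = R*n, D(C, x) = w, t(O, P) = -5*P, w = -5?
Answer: 100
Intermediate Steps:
n = -1 (n = 4 - 5 = -1)
D(C, x) = -5
U(B, R) = -R (U(B, R) = R*(-1) = -R)
(U(t(-3, -4), 5) + D(5, 7))² = (-1*5 - 5)² = (-5 - 5)² = (-10)² = 100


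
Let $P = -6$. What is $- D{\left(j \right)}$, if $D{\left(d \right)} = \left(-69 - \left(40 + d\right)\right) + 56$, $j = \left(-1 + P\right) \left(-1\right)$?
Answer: $60$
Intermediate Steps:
$j = 7$ ($j = \left(-1 - 6\right) \left(-1\right) = \left(-7\right) \left(-1\right) = 7$)
$D{\left(d \right)} = -53 - d$ ($D{\left(d \right)} = \left(-109 - d\right) + 56 = -53 - d$)
$- D{\left(j \right)} = - (-53 - 7) = \left(-1\right) \left(-60\right) = 60$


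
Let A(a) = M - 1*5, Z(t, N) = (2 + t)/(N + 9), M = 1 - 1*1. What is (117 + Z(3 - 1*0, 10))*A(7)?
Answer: -11140/19 ≈ -586.32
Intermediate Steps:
M = 0 (M = 1 - 1 = 0)
Z(t, N) = (2 + t)/(9 + N)
A(a) = -5 (A(a) = 0 - 1*5 = 0 - 5 = -5)
(117 + Z(3 - 1*0, 10))*A(7) = (117 + (2 + (3 - 1*0))/(9 + 10))*(-5) = (117 + (2 + (3 + 0))/19)*(-5) = (117 + (2 + 3)/19)*(-5) = (117 + (1/19)*5)*(-5) = (117 + 5/19)*(-5) = (2228/19)*(-5) = -11140/19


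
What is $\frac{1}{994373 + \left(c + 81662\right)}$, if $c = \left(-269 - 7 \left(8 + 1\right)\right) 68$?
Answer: $\frac{1}{1053459} \approx 9.4925 \cdot 10^{-7}$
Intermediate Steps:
$c = -22576$ ($c = \left(-269 - 63\right) 68 = \left(-332\right) 68 = -22576$)
$\frac{1}{994373 + \left(c + 81662\right)} = \frac{1}{994373 + \left(-22576 + 81662\right)} = \frac{1}{994373 + 59086} = \frac{1}{1053459}$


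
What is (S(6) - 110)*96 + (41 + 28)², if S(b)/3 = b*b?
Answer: 4569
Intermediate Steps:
S(b) = 3*b² (S(b) = 3*(b*b) = 3*b²)
(S(6) - 110)*96 + (41 + 28)² = (3*6² - 110)*96 + (41 + 28)² = (3*36 - 110)*96 + 69² = (108 - 110)*96 + 4761 = -2*96 + 4761 = -192 + 4761 = 4569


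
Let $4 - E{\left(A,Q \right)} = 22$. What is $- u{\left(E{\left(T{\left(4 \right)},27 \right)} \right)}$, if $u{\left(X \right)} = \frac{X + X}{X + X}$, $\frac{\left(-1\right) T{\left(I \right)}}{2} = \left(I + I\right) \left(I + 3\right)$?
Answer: $-1$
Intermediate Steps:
$T{\left(I \right)} = - 4 I \left(3 + I\right)$ ($T{\left(I \right)} = - 2 \left(I + I\right) \left(I + 3\right) = - 2 \cdot 2 I \left(3 + I\right) = - 4 I \left(3 + I\right)$)
$E{\left(A,Q \right)} = -18$ ($E{\left(A,Q \right)} = 4 - 22 = -18$)
$u{\left(X \right)} = 1$ ($u{\left(X \right)} = \frac{2 X}{2 X} = 2 X \frac{1}{2 X} = 1$)
$- u{\left(E{\left(T{\left(4 \right)},27 \right)} \right)} = \left(-1\right) 1 = -1$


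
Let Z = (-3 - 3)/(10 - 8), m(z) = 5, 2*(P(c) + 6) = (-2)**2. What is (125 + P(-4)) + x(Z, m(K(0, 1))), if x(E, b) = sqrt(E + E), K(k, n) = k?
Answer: 121 + I*sqrt(6) ≈ 121.0 + 2.4495*I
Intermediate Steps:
P(c) = -4 (P(c) = -6 + (1/2)*(-2)**2 = -6 + (1/2)*4 = -6 + 2 = -4)
Z = -3 (Z = -6/2 = -6*1/2 = -3)
x(E, b) = sqrt(2)*sqrt(E) (x(E, b) = sqrt(2*E) = sqrt(2)*sqrt(E))
(125 + P(-4)) + x(Z, m(K(0, 1))) = (125 - 4) + sqrt(2)*sqrt(-3) = 121 + sqrt(2)*(I*sqrt(3)) = 121 + I*sqrt(6)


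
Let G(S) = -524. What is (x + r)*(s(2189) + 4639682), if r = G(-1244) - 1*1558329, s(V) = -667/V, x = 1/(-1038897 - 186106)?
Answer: -19394396219256078240360/2681531567 ≈ -7.2326e+12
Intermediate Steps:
x = -1/1225003 (x = 1/(-1225003) = -1/1225003 ≈ -8.1632e-7)
r = -1558853 (r = -524 - 1*1558329 = -524 - 1558329 = -1558853)
(x + r)*(s(2189) + 4639682) = (-1/1225003 - 1558853)*(-667/2189 + 4639682) = -1909599601560*(-667*1/2189 + 4639682)/1225003 = -1909599601560*(-667/2189 + 4639682)/1225003 = -1909599601560/1225003*10156263231/2189 = -19394396219256078240360/2681531567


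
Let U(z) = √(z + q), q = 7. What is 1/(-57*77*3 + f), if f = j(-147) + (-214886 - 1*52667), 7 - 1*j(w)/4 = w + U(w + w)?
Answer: I/(4*(√287 - 70026*I)) ≈ -3.5701e-6 + 8.637e-10*I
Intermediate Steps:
U(z) = √(7 + z) (U(z) = √(z + 7) = √(7 + z))
j(w) = 28 - 4*w - 4*√(7 + 2*w) (j(w) = 28 - 4*(w + √(7 + (w + w))) = 28 - 4*(w + √(7 + 2*w)) = 28 + (-4*w - 4*√(7 + 2*w)) = 28 - 4*w - 4*√(7 + 2*w))
f = -266937 - 4*I*√287 (f = (28 - 4*(-147) - 4*√(7 + 2*(-147))) + (-214886 - 1*52667) = (28 + 588 - 4*√(7 - 294)) + (-214886 - 52667) = (28 + 588 - 4*I*√287) - 267553 = (616 - 4*I*√287) - 267553 = -266937 - 4*I*√287 ≈ -2.6694e+5 - 67.764*I)
1/(-57*77*3 + f) = 1/(-57*77*3 + (-266937 - 4*I*√287)) = 1/(-4389*3 + (-266937 - 4*I*√287)) = 1/(-13167 + (-266937 - 4*I*√287)) = 1/(-280104 - 4*I*√287)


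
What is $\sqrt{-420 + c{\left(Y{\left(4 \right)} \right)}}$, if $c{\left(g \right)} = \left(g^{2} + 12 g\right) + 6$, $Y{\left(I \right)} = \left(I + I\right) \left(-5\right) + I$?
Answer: $15 \sqrt{2} \approx 21.213$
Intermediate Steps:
$Y{\left(I \right)} = - 9 I$ ($Y{\left(I \right)} = 2 I \left(-5\right) + I = - 10 I + I = - 9 I$)
$c{\left(g \right)} = 6 + g^{2} + 12 g$
$\sqrt{-420 + c{\left(Y{\left(4 \right)} \right)}} = \sqrt{-420 + \left(6 + \left(\left(-9\right) 4\right)^{2} + 12 \left(\left(-9\right) 4\right)\right)} = \sqrt{-420 + \left(6 + \left(-36\right)^{2} + 12 \left(-36\right)\right)} = \sqrt{-420 + \left(6 + 1296 - 432\right)} = \sqrt{-420 + 870} = \sqrt{450} = 15 \sqrt{2}$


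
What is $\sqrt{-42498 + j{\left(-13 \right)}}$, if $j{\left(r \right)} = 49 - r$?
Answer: $206 i \approx 206.0 i$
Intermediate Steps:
$\sqrt{-42498 + j{\left(-13 \right)}} = \sqrt{-42498 + \left(49 - -13\right)} = \sqrt{-42498 + \left(49 + 13\right)} = \sqrt{-42498 + 62} = \sqrt{-42436} = 206 i$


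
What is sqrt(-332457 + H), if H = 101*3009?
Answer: 6*I*sqrt(793) ≈ 168.96*I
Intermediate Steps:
H = 303909
sqrt(-332457 + H) = sqrt(-332457 + 303909) = sqrt(-28548) = 6*I*sqrt(793)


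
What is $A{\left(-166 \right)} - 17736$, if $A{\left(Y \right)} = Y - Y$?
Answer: $-17736$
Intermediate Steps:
$A{\left(Y \right)} = 0$
$A{\left(-166 \right)} - 17736 = 0 - 17736 = -17736$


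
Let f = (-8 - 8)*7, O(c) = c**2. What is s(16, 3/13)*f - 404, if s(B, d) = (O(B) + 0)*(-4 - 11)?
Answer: 429676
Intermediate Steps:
f = -112 (f = -16*7 = -112)
s(B, d) = -15*B**2 (s(B, d) = (B**2 + 0)*(-4 - 11) = B**2*(-15) = -15*B**2)
s(16, 3/13)*f - 404 = -15*16**2*(-112) - 404 = -15*256*(-112) - 404 = -3840*(-112) - 404 = 430080 - 404 = 429676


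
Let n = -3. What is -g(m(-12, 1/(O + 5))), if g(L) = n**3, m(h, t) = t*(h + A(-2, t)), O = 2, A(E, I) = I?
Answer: 27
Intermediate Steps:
m(h, t) = t*(h + t)
g(L) = -27 (g(L) = (-3)**3 = -27)
-g(m(-12, 1/(O + 5))) = -1*(-27) = 27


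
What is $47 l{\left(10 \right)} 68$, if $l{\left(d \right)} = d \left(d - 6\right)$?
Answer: $127840$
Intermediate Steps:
$l{\left(d \right)} = d \left(-6 + d\right)$
$47 l{\left(10 \right)} 68 = 47 \cdot 10 \left(-6 + 10\right) 68 = 47 \cdot 10 \cdot 4 \cdot 68 = 47 \cdot 40 \cdot 68 = 1880 \cdot 68 = 127840$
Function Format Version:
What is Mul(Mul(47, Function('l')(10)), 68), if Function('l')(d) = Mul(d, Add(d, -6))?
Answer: 127840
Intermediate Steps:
Function('l')(d) = Mul(d, Add(-6, d))
Mul(Mul(47, Function('l')(10)), 68) = Mul(Mul(47, Mul(10, Add(-6, 10))), 68) = Mul(Mul(47, Mul(10, 4)), 68) = Mul(Mul(47, 40), 68) = Mul(1880, 68) = 127840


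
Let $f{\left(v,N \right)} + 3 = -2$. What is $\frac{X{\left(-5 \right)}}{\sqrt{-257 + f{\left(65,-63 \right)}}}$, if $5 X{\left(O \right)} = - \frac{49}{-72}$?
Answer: $- \frac{49 i \sqrt{262}}{94320} \approx - 0.008409 i$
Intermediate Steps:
$f{\left(v,N \right)} = -5$ ($f{\left(v,N \right)} = -3 - 2 = -5$)
$X{\left(O \right)} = \frac{49}{360}$ ($X{\left(O \right)} = \frac{\left(-49\right) \frac{1}{-72}}{5} = \frac{\left(-49\right) \left(- \frac{1}{72}\right)}{5} = \frac{1}{5} \cdot \frac{49}{72} = \frac{49}{360}$)
$\frac{X{\left(-5 \right)}}{\sqrt{-257 + f{\left(65,-63 \right)}}} = \frac{49}{360 \sqrt{-257 - 5}} = \frac{49}{360 \sqrt{-262}} = \frac{49}{360 i \sqrt{262}} = \frac{49 \left(- \frac{i \sqrt{262}}{262}\right)}{360} = - \frac{49 i \sqrt{262}}{94320}$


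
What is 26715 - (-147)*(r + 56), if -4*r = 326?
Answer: 45933/2 ≈ 22967.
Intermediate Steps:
r = -163/2 (r = -¼*326 = -163/2 ≈ -81.500)
26715 - (-147)*(r + 56) = 26715 - (-147)*(-163/2 + 56) = 26715 - (-147)*(-51)/2 = 26715 - 1*7497/2 = 26715 - 7497/2 = 45933/2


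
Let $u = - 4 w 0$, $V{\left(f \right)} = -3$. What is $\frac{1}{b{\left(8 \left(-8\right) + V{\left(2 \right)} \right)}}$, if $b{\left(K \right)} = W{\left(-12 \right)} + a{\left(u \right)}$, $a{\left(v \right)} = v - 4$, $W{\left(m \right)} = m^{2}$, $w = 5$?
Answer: $\frac{1}{140} \approx 0.0071429$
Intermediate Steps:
$u = 0$ ($u = \left(-4\right) 5 \cdot 0 = \left(-20\right) 0 = 0$)
$a{\left(v \right)} = -4 + v$
$b{\left(K \right)} = 140$ ($b{\left(K \right)} = \left(-12\right)^{2} + \left(-4 + 0\right) = 144 - 4 = 140$)
$\frac{1}{b{\left(8 \left(-8\right) + V{\left(2 \right)} \right)}} = \frac{1}{140}$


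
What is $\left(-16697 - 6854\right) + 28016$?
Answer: $4465$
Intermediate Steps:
$\left(-16697 - 6854\right) + 28016 = -23551 + 28016 = 4465$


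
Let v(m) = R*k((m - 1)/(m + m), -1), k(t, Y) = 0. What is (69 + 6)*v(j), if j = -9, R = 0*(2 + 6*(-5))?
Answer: 0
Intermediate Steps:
R = 0 (R = 0*(2 - 30) = 0*(-28) = 0)
v(m) = 0 (v(m) = 0*0 = 0)
(69 + 6)*v(j) = (69 + 6)*0 = 75*0 = 0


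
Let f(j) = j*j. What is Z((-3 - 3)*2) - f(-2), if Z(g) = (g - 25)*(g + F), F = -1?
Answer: 477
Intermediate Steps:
Z(g) = (-1 + g)*(-25 + g) (Z(g) = (g - 25)*(g - 1) = (-25 + g)*(-1 + g) = (-1 + g)*(-25 + g))
f(j) = j²
Z((-3 - 3)*2) - f(-2) = (25 + ((-3 - 3)*2)² - 26*(-3 - 3)*2) - 1*(-2)² = (25 + (-6*2)² - (-156)*2) - 1*4 = (25 + (-12)² - 26*(-12)) - 4 = (25 + 144 + 312) - 4 = 481 - 4 = 477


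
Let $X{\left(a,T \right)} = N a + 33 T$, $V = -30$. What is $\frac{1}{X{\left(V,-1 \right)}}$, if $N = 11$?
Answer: $- \frac{1}{363} \approx -0.0027548$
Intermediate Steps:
$X{\left(a,T \right)} = 11 a + 33 T$
$\frac{1}{X{\left(V,-1 \right)}} = \frac{1}{11 \left(-30\right) + 33 \left(-1\right)} = \frac{1}{-330 - 33} = \frac{1}{-363} = - \frac{1}{363}$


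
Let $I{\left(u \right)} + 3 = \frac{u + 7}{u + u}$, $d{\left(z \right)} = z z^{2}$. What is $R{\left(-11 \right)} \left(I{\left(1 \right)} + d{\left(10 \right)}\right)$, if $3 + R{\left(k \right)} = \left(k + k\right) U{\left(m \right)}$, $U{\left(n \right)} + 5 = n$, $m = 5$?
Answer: $-3003$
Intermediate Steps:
$U{\left(n \right)} = -5 + n$
$d{\left(z \right)} = z^{3}$
$I{\left(u \right)} = -3 + \frac{7 + u}{2 u}$ ($I{\left(u \right)} = -3 + \frac{u + 7}{u + u} = -3 + \frac{7 + u}{2 u}$)
$R{\left(k \right)} = -3$ ($R{\left(k \right)} = -3 + \left(k + k\right) \left(-5 + 5\right) = -3 + 2 k 0 = -3 + 0 = -3$)
$R{\left(-11 \right)} \left(I{\left(1 \right)} + d{\left(10 \right)}\right) = - 3 \left(\frac{7 - 5}{2 \cdot 1} + 10^{3}\right) = - 3 \left(\frac{1}{2} \cdot 1 \left(7 - 5\right) + 1000\right) = - 3 \left(\frac{1}{2} \cdot 1 \cdot 2 + 1000\right) = - 3 \left(1 + 1000\right) = \left(-3\right) 1001 = -3003$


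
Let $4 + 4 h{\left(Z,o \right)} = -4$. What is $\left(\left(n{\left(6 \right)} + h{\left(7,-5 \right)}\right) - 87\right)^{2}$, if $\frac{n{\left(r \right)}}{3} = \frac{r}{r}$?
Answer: $7396$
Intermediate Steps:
$n{\left(r \right)} = 3$ ($n{\left(r \right)} = 3 \frac{r}{r} = 3 \cdot 1 = 3$)
$h{\left(Z,o \right)} = -2$ ($h{\left(Z,o \right)} = -1 + \frac{1}{4} \left(-4\right) = -1 - 1 = -2$)
$\left(\left(n{\left(6 \right)} + h{\left(7,-5 \right)}\right) - 87\right)^{2} = \left(\left(3 - 2\right) - 87\right)^{2} = \left(1 - 87\right)^{2} = \left(-86\right)^{2} = 7396$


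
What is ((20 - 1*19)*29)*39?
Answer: 1131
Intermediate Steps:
((20 - 1*19)*29)*39 = ((20 - 19)*29)*39 = (1*29)*39 = 29*39 = 1131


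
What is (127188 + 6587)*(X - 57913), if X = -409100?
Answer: -62474664075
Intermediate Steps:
(127188 + 6587)*(X - 57913) = (127188 + 6587)*(-409100 - 57913) = 133775*(-467013) = -62474664075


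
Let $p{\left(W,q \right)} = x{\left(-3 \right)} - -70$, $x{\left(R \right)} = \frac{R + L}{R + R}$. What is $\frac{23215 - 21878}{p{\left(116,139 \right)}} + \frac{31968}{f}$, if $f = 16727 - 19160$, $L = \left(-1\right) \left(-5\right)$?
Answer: $\frac{1025817}{169499} \approx 6.0521$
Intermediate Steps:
$L = 5$
$x{\left(R \right)} = \frac{5 + R}{2 R}$ ($x{\left(R \right)} = \frac{R + 5}{R + R} = \frac{5 + R}{2 R}$)
$p{\left(W,q \right)} = \frac{209}{3}$ ($p{\left(W,q \right)} = \frac{5 - 3}{2 \left(-3\right)} - -70 = \frac{1}{2} \left(- \frac{1}{3}\right) 2 + 70 = - \frac{1}{3} + 70 = \frac{209}{3}$)
$f = -2433$ ($f = 16727 - 19160 = -2433$)
$\frac{23215 - 21878}{p{\left(116,139 \right)}} + \frac{31968}{f} = \frac{23215 - 21878}{\frac{209}{3}} + \frac{31968}{-2433} = 1337 \cdot \frac{3}{209} + 31968 \left(- \frac{1}{2433}\right) = \frac{4011}{209} - \frac{10656}{811} = \frac{1025817}{169499}$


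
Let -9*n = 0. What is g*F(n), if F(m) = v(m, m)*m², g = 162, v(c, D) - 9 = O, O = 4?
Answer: 0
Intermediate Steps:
n = 0 (n = -⅑*0 = 0)
v(c, D) = 13 (v(c, D) = 9 + 4 = 13)
F(m) = 13*m²
g*F(n) = 162*(13*0²) = 162*(13*0) = 162*0 = 0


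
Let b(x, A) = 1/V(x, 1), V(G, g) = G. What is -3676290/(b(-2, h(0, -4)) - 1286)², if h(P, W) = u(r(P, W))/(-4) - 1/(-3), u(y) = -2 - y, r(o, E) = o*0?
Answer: -474360/213559 ≈ -2.2212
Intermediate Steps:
r(o, E) = 0
h(P, W) = ⅚ (h(P, W) = (-2 - 1*0)/(-4) - 1/(-3) = (-2 + 0)*(-¼) - 1*(-⅓) = -2*(-¼) + ⅓ = ½ + ⅓ = ⅚)
b(x, A) = 1/x
-3676290/(b(-2, h(0, -4)) - 1286)² = -3676290/(1/(-2) - 1286)² = -3676290/(-½ - 1286)² = -3676290/((-2573/2)²) = -3676290/6620329/4 = -3676290*4/6620329 = -474360/213559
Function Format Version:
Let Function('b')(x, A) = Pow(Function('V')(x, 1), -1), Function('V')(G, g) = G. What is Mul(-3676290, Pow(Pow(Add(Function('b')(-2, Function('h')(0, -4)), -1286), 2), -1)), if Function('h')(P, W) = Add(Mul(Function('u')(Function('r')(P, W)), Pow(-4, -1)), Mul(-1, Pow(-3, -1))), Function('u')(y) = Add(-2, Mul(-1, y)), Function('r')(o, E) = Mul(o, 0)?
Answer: Rational(-474360, 213559) ≈ -2.2212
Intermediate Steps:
Function('r')(o, E) = 0
Function('h')(P, W) = Rational(5, 6) (Function('h')(P, W) = Add(Mul(Add(-2, Mul(-1, 0)), Pow(-4, -1)), Mul(-1, Pow(-3, -1))) = Add(Mul(Add(-2, 0), Rational(-1, 4)), Mul(-1, Rational(-1, 3))) = Add(Mul(-2, Rational(-1, 4)), Rational(1, 3)) = Add(Rational(1, 2), Rational(1, 3)) = Rational(5, 6))
Function('b')(x, A) = Pow(x, -1)
Mul(-3676290, Pow(Pow(Add(Function('b')(-2, Function('h')(0, -4)), -1286), 2), -1)) = Mul(-3676290, Pow(Pow(Add(Pow(-2, -1), -1286), 2), -1)) = Mul(-3676290, Pow(Pow(Add(Rational(-1, 2), -1286), 2), -1)) = Mul(-3676290, Pow(Pow(Rational(-2573, 2), 2), -1)) = Mul(-3676290, Pow(Rational(6620329, 4), -1)) = Mul(-3676290, Rational(4, 6620329)) = Rational(-474360, 213559)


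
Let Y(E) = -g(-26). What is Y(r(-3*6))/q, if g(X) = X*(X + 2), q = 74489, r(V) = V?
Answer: -624/74489 ≈ -0.0083771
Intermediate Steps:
g(X) = X*(2 + X)
Y(E) = -624 (Y(E) = -(-26)*(2 - 26) = -(-26)*(-24) = -1*624 = -624)
Y(r(-3*6))/q = -624/74489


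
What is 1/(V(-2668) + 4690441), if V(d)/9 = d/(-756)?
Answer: 21/98499928 ≈ 2.1320e-7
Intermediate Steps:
V(d) = -d/84 (V(d) = 9*(d/(-756)) = 9*(d*(-1/756)) = 9*(-d/756) = -d/84)
1/(V(-2668) + 4690441) = 1/(-1/84*(-2668) + 4690441) = 1/(667/21 + 4690441) = 1/(98499928/21) = 21/98499928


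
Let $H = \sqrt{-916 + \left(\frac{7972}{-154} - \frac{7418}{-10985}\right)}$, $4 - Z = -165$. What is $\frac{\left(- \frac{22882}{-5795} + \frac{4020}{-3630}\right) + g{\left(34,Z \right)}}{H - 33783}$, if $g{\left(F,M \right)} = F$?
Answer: $- \frac{13421410559902254}{12307325928419990501} - \frac{671653372 i \sqrt{1023533816305}}{676902926063099477555} \approx -0.0010905 - 1.0039 \cdot 10^{-6} i$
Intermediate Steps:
$Z = 169$ ($Z = 4 - -165 = 4 + 165 = 169$)
$H = \frac{2 i \sqrt{1023533816305}}{65065}$ ($H = \sqrt{-916 + \left(7972 \left(- \frac{1}{154}\right) - - \frac{7418}{10985}\right)} = \sqrt{-916 + \left(- \frac{3986}{77} + \frac{7418}{10985}\right)} = \sqrt{-916 - \frac{43215024}{845845}} = \sqrt{- \frac{818009044}{845845}} = \frac{2 i \sqrt{1023533816305}}{65065} \approx 31.098 i$)
$\frac{\left(- \frac{22882}{-5795} + \frac{4020}{-3630}\right) + g{\left(34,Z \right)}}{H - 33783} = \frac{\left(- \frac{22882}{-5795} + \frac{4020}{-3630}\right) + 34}{\frac{2 i \sqrt{1023533816305}}{65065} - 33783} = \frac{\left(\left(-22882\right) \left(- \frac{1}{5795}\right) + 4020 \left(- \frac{1}{3630}\right)\right) + 34}{-33783 + \frac{2 i \sqrt{1023533816305}}{65065}} = \frac{\left(\frac{22882}{5795} - \frac{134}{121}\right) + 34}{-33783 + \frac{2 i \sqrt{1023533816305}}{65065}} = \frac{\frac{1992192}{701195} + 34}{-33783 + \frac{2 i \sqrt{1023533816305}}{65065}} = \frac{25832822}{701195 \left(-33783 + \frac{2 i \sqrt{1023533816305}}{65065}\right)}$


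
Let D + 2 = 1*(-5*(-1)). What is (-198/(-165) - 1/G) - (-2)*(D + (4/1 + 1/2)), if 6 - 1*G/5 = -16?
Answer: 1781/110 ≈ 16.191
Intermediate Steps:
G = 110 (G = 30 - 5*(-16) = 30 + 80 = 110)
D = 3 (D = -2 + 1*(-5*(-1)) = -2 + 1*5 = -2 + 5 = 3)
(-198/(-165) - 1/G) - (-2)*(D + (4/1 + 1/2)) = (-198/(-165) - 1/110) - (-2)*(3 + (4/1 + 1/2)) = (-198*(-1/165) - 1*1/110) - (-2)*(3 + (4*1 + 1*(1/2))) = (6/5 - 1/110) - (-2)*(3 + (4 + 1/2)) = 131/110 - (-2)*(3 + 9/2) = 131/110 - (-2)*15/2 = 131/110 - 1*(-15) = 131/110 + 15 = 1781/110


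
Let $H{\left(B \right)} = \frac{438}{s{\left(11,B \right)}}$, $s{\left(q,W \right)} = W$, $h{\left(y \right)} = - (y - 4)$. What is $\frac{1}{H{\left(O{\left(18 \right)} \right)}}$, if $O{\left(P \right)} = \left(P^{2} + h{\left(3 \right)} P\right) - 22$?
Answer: $\frac{160}{219} \approx 0.73059$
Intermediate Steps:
$h{\left(y \right)} = 4 - y$ ($h{\left(y \right)} = - (-4 + y) = 4 - y$)
$O{\left(P \right)} = -22 + P + P^{2}$ ($O{\left(P \right)} = \left(P^{2} + \left(4 - 3\right) P\right) - 22 = \left(P^{2} + 1 P\right) - 22 = \left(P^{2} + P\right) - 22 = \left(P + P^{2}\right) - 22 = -22 + P + P^{2}$)
$H{\left(B \right)} = \frac{438}{B}$
$\frac{1}{H{\left(O{\left(18 \right)} \right)}} = \frac{1}{438 \frac{1}{-22 + 18 + 18^{2}}} = \frac{1}{438 \frac{1}{-22 + 18 + 324}} = \frac{1}{438 \cdot \frac{1}{320}} = \frac{1}{\frac{219}{160}} = \frac{160}{219}$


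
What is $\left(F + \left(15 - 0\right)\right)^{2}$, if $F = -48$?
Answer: $1089$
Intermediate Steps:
$\left(F + \left(15 - 0\right)\right)^{2} = \left(-48 + \left(15 - 0\right)\right)^{2} = \left(-48 + \left(15 + 0\right)\right)^{2} = \left(-48 + 15\right)^{2} = \left(-33\right)^{2} = 1089$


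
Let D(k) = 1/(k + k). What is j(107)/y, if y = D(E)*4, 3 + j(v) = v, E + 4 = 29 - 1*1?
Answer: 1248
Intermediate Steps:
E = 24 (E = -4 + (29 - 1*1) = -4 + (29 - 1) = -4 + 28 = 24)
D(k) = 1/(2*k)
j(v) = -3 + v
y = 1/12 (y = ((½)/24)*4 = ((½)*(1/24))*4 = (1/48)*4 = 1/12 ≈ 0.083333)
j(107)/y = (-3 + 107)/(1/12) = 104*12 = 1248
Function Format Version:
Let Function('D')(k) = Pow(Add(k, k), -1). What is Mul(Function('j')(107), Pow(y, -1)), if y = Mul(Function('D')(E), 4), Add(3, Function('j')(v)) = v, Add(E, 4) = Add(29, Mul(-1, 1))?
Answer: 1248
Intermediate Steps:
E = 24 (E = Add(-4, Add(29, Mul(-1, 1))) = Add(-4, Add(29, -1)) = Add(-4, 28) = 24)
Function('D')(k) = Mul(Rational(1, 2), Pow(k, -1)) (Function('D')(k) = Pow(Mul(2, k), -1) = Mul(Rational(1, 2), Pow(k, -1)))
Function('j')(v) = Add(-3, v)
y = Rational(1, 12) (y = Mul(Mul(Rational(1, 2), Pow(24, -1)), 4) = Mul(Mul(Rational(1, 2), Rational(1, 24)), 4) = Mul(Rational(1, 48), 4) = Rational(1, 12) ≈ 0.083333)
Mul(Function('j')(107), Pow(y, -1)) = Mul(Add(-3, 107), Pow(Rational(1, 12), -1)) = Mul(104, 12) = 1248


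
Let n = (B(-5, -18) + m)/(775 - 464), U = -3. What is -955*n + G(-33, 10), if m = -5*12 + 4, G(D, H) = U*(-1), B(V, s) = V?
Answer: 59188/311 ≈ 190.32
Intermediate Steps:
G(D, H) = 3 (G(D, H) = -3*(-1) = 3)
m = -56 (m = -60 + 4 = -56)
n = -61/311 (n = (-5 - 56)/(775 - 464) = -61/311 ≈ -0.19614)
-955*n + G(-33, 10) = -955*(-61/311) + 3 = 58255/311 + 3 = 59188/311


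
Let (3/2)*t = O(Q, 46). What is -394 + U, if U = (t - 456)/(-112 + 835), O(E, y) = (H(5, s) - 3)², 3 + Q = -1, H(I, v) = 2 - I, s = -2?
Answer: -95098/241 ≈ -394.60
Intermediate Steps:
Q = -4 (Q = -3 - 1 = -4)
O(E, y) = 36 (O(E, y) = ((2 - 1*5) - 3)² = ((2 - 5) - 3)² = (-3 - 3)² = (-6)² = 36)
t = 24 (t = (⅔)*36 = 24)
U = -144/241 (U = (24 - 456)/(-112 + 835) = -432/723 = -432*1/723 = -144/241 ≈ -0.59751)
-394 + U = -394 - 144/241 = -95098/241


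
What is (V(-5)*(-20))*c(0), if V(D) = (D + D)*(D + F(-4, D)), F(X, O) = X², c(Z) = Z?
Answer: 0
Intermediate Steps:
V(D) = 2*D*(16 + D) (V(D) = (D + D)*(D + (-4)²) = (2*D)*(D + 16) = (2*D)*(16 + D) = 2*D*(16 + D))
(V(-5)*(-20))*c(0) = ((2*(-5)*(16 - 5))*(-20))*0 = ((2*(-5)*11)*(-20))*0 = -110*(-20)*0 = 2200*0 = 0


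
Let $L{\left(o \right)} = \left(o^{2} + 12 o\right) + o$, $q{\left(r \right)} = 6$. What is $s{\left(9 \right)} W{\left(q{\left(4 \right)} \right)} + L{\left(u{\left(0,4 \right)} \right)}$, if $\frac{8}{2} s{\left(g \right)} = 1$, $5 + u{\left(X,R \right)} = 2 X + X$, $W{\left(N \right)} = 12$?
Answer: $-37$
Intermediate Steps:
$u{\left(X,R \right)} = -5 + 3 X$ ($u{\left(X,R \right)} = -5 + \left(2 X + X\right) = -5 + 3 X$)
$L{\left(o \right)} = o^{2} + 13 o$
$s{\left(g \right)} = \frac{1}{4}$ ($s{\left(g \right)} = \frac{1}{4} \cdot 1 = \frac{1}{4}$)
$s{\left(9 \right)} W{\left(q{\left(4 \right)} \right)} + L{\left(u{\left(0,4 \right)} \right)} = \frac{1}{4} \cdot 12 + \left(-5 + 3 \cdot 0\right) \left(13 + \left(-5 + 3 \cdot 0\right)\right) = 3 + \left(-5 + 0\right) \left(13 + \left(-5 + 0\right)\right) = 3 - 5 \left(13 - 5\right) = 3 - 40 = -37$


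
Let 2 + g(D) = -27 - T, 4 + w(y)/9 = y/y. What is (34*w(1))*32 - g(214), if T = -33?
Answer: -29380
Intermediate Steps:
w(y) = -27 (w(y) = -36 + 9*(y/y) = -36 + 9*1 = -36 + 9 = -27)
g(D) = 4 (g(D) = -2 + (-27 - 1*(-33)) = -2 + (-27 + 33) = -2 + 6 = 4)
(34*w(1))*32 - g(214) = (34*(-27))*32 - 1*4 = -918*32 - 4 = -29376 - 4 = -29380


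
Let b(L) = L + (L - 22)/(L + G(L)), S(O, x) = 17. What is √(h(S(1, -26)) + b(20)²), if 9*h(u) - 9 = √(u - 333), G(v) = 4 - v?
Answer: √(13725 + 8*I*√79)/6 ≈ 19.526 + 0.050578*I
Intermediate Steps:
h(u) = 1 + √(-333 + u)/9 (h(u) = 1 + √(u - 333)/9 = 1 + √(-333 + u)/9)
b(L) = -11/2 + 5*L/4 (b(L) = L + (L - 22)/(L + (4 - L)) = L + (-22 + L)/4 = L + (-22 + L)*(¼) = L + (-11/2 + L/4) = -11/2 + 5*L/4)
√(h(S(1, -26)) + b(20)²) = √((1 + √(-333 + 17)/9) + (-11/2 + (5/4)*20)²) = √((1 + √(-316)/9) + (-11/2 + 25)²) = √((1 + (2*I*√79)/9) + (39/2)²) = √((1 + 2*I*√79/9) + 1521/4) = √(1525/4 + 2*I*√79/9)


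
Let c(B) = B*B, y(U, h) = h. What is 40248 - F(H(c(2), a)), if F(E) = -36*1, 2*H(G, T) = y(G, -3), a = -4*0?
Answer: 40284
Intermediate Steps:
a = 0
c(B) = B²
H(G, T) = -3/2 (H(G, T) = (½)*(-3) = -3/2)
F(E) = -36
40248 - F(H(c(2), a)) = 40248 - 1*(-36) = 40248 + 36 = 40284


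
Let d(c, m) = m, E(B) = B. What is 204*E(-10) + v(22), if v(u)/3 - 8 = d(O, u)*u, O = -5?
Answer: -564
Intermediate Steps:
v(u) = 24 + 3*u² (v(u) = 24 + 3*(u*u) = 24 + 3*u²)
204*E(-10) + v(22) = 204*(-10) + (24 + 3*22²) = -2040 + (24 + 3*484) = -2040 + (24 + 1452) = -2040 + 1476 = -564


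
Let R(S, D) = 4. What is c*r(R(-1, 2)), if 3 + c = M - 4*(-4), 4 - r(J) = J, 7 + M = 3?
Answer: 0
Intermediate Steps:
M = -4 (M = -7 + 3 = -4)
r(J) = 4 - J
c = 9 (c = -3 + (-4 - 4*(-4)) = -3 + (-4 + 16) = -3 + 12 = 9)
c*r(R(-1, 2)) = 9*(4 - 1*4) = 9*(4 - 4) = 9*0 = 0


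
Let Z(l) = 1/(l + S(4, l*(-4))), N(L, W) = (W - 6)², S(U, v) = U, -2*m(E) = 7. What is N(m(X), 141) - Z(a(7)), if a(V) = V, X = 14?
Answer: 200474/11 ≈ 18225.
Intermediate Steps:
m(E) = -7/2 (m(E) = -½*7 = -7/2)
N(L, W) = (-6 + W)²
Z(l) = 1/(4 + l) (Z(l) = 1/(l + 4) = 1/(4 + l))
N(m(X), 141) - Z(a(7)) = (-6 + 141)² - 1/(4 + 7) = 135² - 1/11 = 18225 - 1*1/11 = 18225 - 1/11 = 200474/11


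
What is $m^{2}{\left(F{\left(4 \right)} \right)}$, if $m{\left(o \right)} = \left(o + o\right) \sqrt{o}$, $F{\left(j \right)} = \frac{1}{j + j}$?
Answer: $\frac{1}{128} \approx 0.0078125$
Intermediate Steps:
$F{\left(j \right)} = \frac{1}{2 j}$
$m{\left(o \right)} = 2 o^{\frac{3}{2}}$ ($m{\left(o \right)} = 2 o \sqrt{o} = 2 o^{\frac{3}{2}}$)
$m^{2}{\left(F{\left(4 \right)} \right)} = \left(2 \left(\frac{1}{2 \cdot 4}\right)^{\frac{3}{2}}\right)^{2} = \left(2 \left(\frac{1}{2} \cdot \frac{1}{4}\right)^{\frac{3}{2}}\right)^{2} = \left(\frac{2}{16 \sqrt{2}}\right)^{2} = \left(2 \frac{\sqrt{2}}{32}\right)^{2} = \left(\frac{\sqrt{2}}{16}\right)^{2} = \frac{1}{128}$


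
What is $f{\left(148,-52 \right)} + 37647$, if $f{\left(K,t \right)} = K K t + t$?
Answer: $-1101413$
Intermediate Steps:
$f{\left(K,t \right)} = t + t K^{2}$ ($f{\left(K,t \right)} = K^{2} t + t = t K^{2} + t = t + t K^{2}$)
$f{\left(148,-52 \right)} + 37647 = - 52 \left(1 + 148^{2}\right) + 37647 = - 52 \left(1 + 21904\right) + 37647 = \left(-52\right) 21905 + 37647 = -1139060 + 37647 = -1101413$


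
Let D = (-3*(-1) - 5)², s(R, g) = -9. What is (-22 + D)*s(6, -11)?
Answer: 162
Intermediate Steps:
D = 4 (D = (3 - 5)² = (-2)² = 4)
(-22 + D)*s(6, -11) = (-22 + 4)*(-9) = -18*(-9) = 162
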